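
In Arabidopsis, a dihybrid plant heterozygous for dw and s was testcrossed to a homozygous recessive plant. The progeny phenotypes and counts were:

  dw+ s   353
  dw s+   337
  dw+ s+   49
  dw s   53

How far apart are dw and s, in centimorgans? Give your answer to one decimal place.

The two most frequent classes, dw+ s (353) and dw s+ (337), are the parental types, so the F1 was dw+ s / dw s+.
The recombinant classes are dw+ s+ and dw s: 49 + 53 = 102.
Recombination frequency = 102/792 = 0.1288 ≈ 12.9%, i.e. 12.9 centimorgans.

12.9 centimorgans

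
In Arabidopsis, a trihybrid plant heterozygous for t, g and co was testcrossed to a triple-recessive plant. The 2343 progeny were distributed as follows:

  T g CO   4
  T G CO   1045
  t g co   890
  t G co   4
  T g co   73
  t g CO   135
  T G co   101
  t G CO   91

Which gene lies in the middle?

g

The two most frequent reciprocal classes, t g co and T G CO, are the parental types, so the F1 was t g co / T G CO.
The two rarest classes, t G co and T g CO, are the double crossovers. Comparing them with the parentals, only the g allele has switched, so g is the middle locus and the order is t – g – co.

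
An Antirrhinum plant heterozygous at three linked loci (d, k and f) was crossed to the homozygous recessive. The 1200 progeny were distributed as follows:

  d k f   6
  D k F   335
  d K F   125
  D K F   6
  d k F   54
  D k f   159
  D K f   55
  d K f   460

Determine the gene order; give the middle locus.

k

The two most frequent reciprocal classes, D k F and d K f, are the parental types, so the F1 was D k F / d K f.
The two rarest classes, D K F and d k f, are the double crossovers. Comparing them with the parentals, only the k allele has switched, so k is the middle locus and the order is d – k – f.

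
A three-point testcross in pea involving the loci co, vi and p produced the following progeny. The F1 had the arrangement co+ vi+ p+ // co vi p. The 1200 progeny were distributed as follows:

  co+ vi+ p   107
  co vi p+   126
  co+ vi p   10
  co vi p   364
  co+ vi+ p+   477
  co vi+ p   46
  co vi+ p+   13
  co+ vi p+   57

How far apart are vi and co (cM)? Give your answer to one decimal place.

10.5 cM

The two rarest classes, co vi+ p+ and co+ vi p, are the double crossovers. Comparing them with the parentals, only the co allele has switched, so co is the middle locus and the order is p – co – vi.
Crossovers in the co–vi interval produce the single-crossover classes co+ vi p+ and co vi+ p (57 + 46 = 103) plus the double crossovers (23).
RF(co–vi) = (103 + 23) / 1200 = 126/1200 = 0.1050 → 10.5 cM.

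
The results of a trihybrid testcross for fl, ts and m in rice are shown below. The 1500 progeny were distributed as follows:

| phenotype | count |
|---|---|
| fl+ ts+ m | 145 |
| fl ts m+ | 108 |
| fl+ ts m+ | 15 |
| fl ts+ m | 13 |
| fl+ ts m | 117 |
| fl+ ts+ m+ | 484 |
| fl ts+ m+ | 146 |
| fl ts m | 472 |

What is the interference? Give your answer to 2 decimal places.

0.49

The two most frequent reciprocal classes, fl+ ts+ m+ and fl ts m, are the parental types, so the F1 was fl+ ts+ m+ / fl ts m.
The two rarest classes, fl+ ts m+ and fl ts+ m, are the double crossovers. Comparing them with the parentals, only the ts allele has switched, so ts is the middle locus and the order is m – ts – fl.
m–ts: (253 + 28)/1500 = 0.1873; ts–fl: (263 + 28)/1500 = 0.1940.
Expected DCO frequency = 0.1873 × 0.1940 ≈ 0.03634; observed = 28/1500 ≈ 0.01867.
Coefficient of coincidence = 0.01867/0.03634 ≈ 0.51; interference = 1 − 0.51 = 0.49.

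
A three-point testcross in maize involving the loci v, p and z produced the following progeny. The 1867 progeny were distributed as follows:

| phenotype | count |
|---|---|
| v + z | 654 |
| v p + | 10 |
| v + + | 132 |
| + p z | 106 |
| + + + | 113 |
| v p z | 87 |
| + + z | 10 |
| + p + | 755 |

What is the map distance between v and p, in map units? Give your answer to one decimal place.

The two most frequent reciprocal classes, v + z and + p +, are the parental types, so the F1 was v + z / + p +.
The two rarest classes, + + z and v p +, are the double crossovers. Comparing them with the parentals, only the v allele has switched, so v is the middle locus and the order is z – v – p.
Crossovers in the v–p interval produce the single-crossover classes v p z and + + + (87 + 113 = 200) plus the double crossovers (20).
RF(v–p) = (200 + 20) / 1867 = 220/1867 = 0.1178 → 11.8 map units.

11.8 map units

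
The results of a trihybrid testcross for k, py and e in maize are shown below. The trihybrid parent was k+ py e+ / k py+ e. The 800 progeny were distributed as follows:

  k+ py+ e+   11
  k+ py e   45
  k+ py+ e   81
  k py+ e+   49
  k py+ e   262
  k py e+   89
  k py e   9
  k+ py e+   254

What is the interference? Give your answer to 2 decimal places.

The two rarest classes, k+ py+ e+ and k py e, are the double crossovers. Comparing them with the parentals, only the py allele has switched, so py is the middle locus and the order is k – py – e.
k–py: (170 + 20)/800 = 0.2375; py–e: (94 + 20)/800 = 0.1425.
Expected DCO frequency = 0.2375 × 0.1425 ≈ 0.03384; observed = 20/800 ≈ 0.02500.
Coefficient of coincidence = 0.02500/0.03384 ≈ 0.74; interference = 1 − 0.74 = 0.26.

0.26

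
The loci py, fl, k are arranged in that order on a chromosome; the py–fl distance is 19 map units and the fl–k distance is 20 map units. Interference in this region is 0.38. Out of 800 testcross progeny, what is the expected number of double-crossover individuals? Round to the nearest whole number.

19

Map distances give recombination frequencies of 0.190 and 0.200 for the two intervals.
With interference 0.38 (so coincidence = 0.62), expected double-crossover frequency = 0.190 × 0.200 × 0.62 = 0.02356.
Expected number = 0.02356 × 800 = 18.85 ≈ 19.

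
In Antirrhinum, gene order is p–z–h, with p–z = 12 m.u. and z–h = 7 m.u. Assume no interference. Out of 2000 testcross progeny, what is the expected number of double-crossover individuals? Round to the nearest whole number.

Map distances give recombination frequencies of 0.120 and 0.070 for the two intervals.
With no interference, expected double-crossover frequency = 0.120 × 0.070 = 0.00840.
Expected number = 0.00840 × 2000 = 16.80 ≈ 17.

17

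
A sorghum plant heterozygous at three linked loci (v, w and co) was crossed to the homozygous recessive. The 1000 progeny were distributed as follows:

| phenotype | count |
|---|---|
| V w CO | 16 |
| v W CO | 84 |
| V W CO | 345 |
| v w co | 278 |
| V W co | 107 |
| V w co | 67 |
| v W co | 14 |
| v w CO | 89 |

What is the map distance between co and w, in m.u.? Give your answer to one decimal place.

22.6 m.u.

The two most frequent reciprocal classes, V W CO and v w co, are the parental types, so the F1 was V W CO / v w co.
The two rarest classes, V w CO and v W co, are the double crossovers. Comparing them with the parentals, only the w allele has switched, so w is the middle locus and the order is v – w – co.
Crossovers in the w–co interval produce the single-crossover classes V W co and v w CO (107 + 89 = 196) plus the double crossovers (30).
RF(w–co) = (196 + 30) / 1000 = 226/1000 = 0.2260 → 22.6 m.u.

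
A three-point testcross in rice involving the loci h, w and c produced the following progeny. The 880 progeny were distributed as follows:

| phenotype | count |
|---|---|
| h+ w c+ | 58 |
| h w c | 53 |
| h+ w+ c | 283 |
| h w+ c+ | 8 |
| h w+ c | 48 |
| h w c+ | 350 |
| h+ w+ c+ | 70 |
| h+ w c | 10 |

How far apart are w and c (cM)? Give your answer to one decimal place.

The two most frequent reciprocal classes, h+ w+ c and h w c+, are the parental types, so the F1 was h+ w+ c / h w c+.
The two rarest classes, h+ w c and h w+ c+, are the double crossovers. Comparing them with the parentals, only the w allele has switched, so w is the middle locus and the order is c – w – h.
Crossovers in the c–w interval produce the single-crossover classes h+ w+ c+ and h w c (70 + 53 = 123) plus the double crossovers (18).
RF(c–w) = (123 + 18) / 880 = 141/880 = 0.1602 → 16.0 cM.

16.0 cM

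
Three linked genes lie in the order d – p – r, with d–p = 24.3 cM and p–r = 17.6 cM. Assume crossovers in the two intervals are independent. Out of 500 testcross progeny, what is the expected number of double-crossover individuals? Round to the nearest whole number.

Map distances give recombination frequencies of 0.243 and 0.176 for the two intervals.
With no interference, expected double-crossover frequency = 0.243 × 0.176 = 0.04277.
Expected number = 0.04277 × 500 = 21.38 ≈ 21.

21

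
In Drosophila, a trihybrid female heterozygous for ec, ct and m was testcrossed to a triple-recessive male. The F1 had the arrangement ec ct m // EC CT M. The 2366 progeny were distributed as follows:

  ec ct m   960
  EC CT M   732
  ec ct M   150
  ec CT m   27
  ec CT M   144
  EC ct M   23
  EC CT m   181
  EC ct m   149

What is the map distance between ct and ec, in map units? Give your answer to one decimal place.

14.5 map units

The two rarest classes, ec CT m and EC ct M, are the double crossovers. Comparing them with the parentals, only the ct allele has switched, so ct is the middle locus and the order is ec – ct – m.
Crossovers in the ec–ct interval produce the single-crossover classes EC ct m and ec CT M (149 + 144 = 293) plus the double crossovers (50).
RF(ec–ct) = (293 + 50) / 2366 = 343/2366 = 0.1450 → 14.5 map units.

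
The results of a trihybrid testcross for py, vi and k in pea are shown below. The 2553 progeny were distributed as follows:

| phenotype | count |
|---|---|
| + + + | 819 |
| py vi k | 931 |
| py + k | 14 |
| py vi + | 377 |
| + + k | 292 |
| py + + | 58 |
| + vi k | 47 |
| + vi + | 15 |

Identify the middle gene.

The two most frequent reciprocal classes, + + + and py vi k, are the parental types, so the F1 was + + + / py vi k.
The two rarest classes, + vi + and py + k, are the double crossovers. Comparing them with the parentals, only the vi allele has switched, so vi is the middle locus and the order is py – vi – k.

vi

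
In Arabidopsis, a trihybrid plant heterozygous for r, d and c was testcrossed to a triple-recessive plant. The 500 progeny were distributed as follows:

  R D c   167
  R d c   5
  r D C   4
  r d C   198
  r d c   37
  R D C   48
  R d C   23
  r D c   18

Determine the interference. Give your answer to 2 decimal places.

0.04

The two most frequent reciprocal classes, r d C and R D c, are the parental types, so the F1 was r d C / R D c.
The two rarest classes, r D C and R d c, are the double crossovers. Comparing them with the parentals, only the d allele has switched, so d is the middle locus and the order is c – d – r.
c–d: (85 + 9)/500 = 0.1880; d–r: (41 + 9)/500 = 0.1000.
Expected DCO frequency = 0.1880 × 0.1000 ≈ 0.01880; observed = 9/500 ≈ 0.01800.
Coefficient of coincidence = 0.01800/0.01880 ≈ 0.96; interference = 1 − 0.96 = 0.04.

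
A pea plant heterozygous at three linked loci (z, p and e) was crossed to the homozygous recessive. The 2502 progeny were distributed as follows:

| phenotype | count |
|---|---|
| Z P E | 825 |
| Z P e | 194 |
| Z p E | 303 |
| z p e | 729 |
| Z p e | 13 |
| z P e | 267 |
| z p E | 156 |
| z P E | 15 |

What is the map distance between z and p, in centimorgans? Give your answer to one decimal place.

The two most frequent reciprocal classes, Z P E and z p e, are the parental types, so the F1 was Z P E / z p e.
The two rarest classes, z P E and Z p e, are the double crossovers. Comparing them with the parentals, only the z allele has switched, so z is the middle locus and the order is e – z – p.
Crossovers in the z–p interval produce the single-crossover classes Z p E and z P e (303 + 267 = 570) plus the double crossovers (28).
RF(z–p) = (570 + 28) / 2502 = 598/2502 = 0.2390 → 23.9 centimorgans.

23.9 centimorgans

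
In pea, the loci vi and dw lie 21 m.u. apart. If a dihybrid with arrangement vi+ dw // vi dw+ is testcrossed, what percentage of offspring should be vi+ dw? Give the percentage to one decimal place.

39.5%

A map distance of 21 m.u. corresponds to a recombination frequency of 0.210.
The F1 is vi+ dw / vi dw+, so vi+ dw is a parental gamete class with expected frequency (1 − r)/2 = 0.790/2 = 0.3950.
That is 0.3950 = 39.5% of the progeny.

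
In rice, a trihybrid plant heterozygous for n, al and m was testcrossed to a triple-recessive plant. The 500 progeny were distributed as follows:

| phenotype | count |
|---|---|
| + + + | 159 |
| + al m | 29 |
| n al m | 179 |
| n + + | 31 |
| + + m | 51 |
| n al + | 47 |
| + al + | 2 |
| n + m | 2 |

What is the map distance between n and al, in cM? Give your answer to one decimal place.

The two most frequent reciprocal classes, n al m and + + +, are the parental types, so the F1 was n al m / + + +.
The two rarest classes, n + m and + al +, are the double crossovers. Comparing them with the parentals, only the al allele has switched, so al is the middle locus and the order is m – al – n.
Crossovers in the al–n interval produce the single-crossover classes + al m and n + + (29 + 31 = 60) plus the double crossovers (4).
RF(al–n) = (60 + 4) / 500 = 64/500 = 0.1280 → 12.8 cM.

12.8 cM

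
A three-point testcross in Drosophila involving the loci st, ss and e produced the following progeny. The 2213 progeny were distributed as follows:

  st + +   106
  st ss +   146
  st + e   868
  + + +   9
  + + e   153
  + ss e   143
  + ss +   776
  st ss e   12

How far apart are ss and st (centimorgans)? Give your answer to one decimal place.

The two most frequent reciprocal classes, st + e and + ss +, are the parental types, so the F1 was st + e / + ss +.
The two rarest classes, st ss e and + + +, are the double crossovers. Comparing them with the parentals, only the ss allele has switched, so ss is the middle locus and the order is e – ss – st.
Crossovers in the ss–st interval produce the single-crossover classes + + e and st ss + (153 + 146 = 299) plus the double crossovers (21).
RF(ss–st) = (299 + 21) / 2213 = 320/2213 = 0.1446 → 14.5 centimorgans.

14.5 centimorgans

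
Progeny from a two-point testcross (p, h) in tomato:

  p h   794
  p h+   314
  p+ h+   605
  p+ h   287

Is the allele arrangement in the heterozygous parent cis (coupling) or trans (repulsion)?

cis

The two most frequent classes are p+ h+ (605) and p h (794); these are the parental (non-recombinant) types.
So the F1 carried p+ h+ on one chromosome and p h on the other — the recessive alleles are on the same chromosome (cis / coupling).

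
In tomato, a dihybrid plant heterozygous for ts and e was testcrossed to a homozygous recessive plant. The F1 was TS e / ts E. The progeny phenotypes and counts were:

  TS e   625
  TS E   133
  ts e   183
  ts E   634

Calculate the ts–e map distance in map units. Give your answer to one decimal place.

20.1 map units

The recombinant classes are TS E and ts e: 133 + 183 = 316.
Recombination frequency = 316/1575 = 0.2006 ≈ 20.1%, i.e. 20.1 map units.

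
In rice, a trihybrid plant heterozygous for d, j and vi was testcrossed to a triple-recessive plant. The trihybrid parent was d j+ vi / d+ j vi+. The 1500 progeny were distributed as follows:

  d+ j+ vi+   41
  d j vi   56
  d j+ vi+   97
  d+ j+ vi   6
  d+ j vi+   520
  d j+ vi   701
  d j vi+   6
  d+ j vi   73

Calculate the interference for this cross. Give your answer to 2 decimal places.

0.09

The two rarest classes, d+ j+ vi and d j vi+, are the double crossovers. Comparing them with the parentals, only the d allele has switched, so d is the middle locus and the order is j – d – vi.
j–d: (97 + 12)/1500 = 0.0727; d–vi: (170 + 12)/1500 = 0.1213.
Expected DCO frequency = 0.0727 × 0.1213 ≈ 0.00882; observed = 12/1500 ≈ 0.00800.
Coefficient of coincidence = 0.00800/0.00882 ≈ 0.91; interference = 1 − 0.91 = 0.09.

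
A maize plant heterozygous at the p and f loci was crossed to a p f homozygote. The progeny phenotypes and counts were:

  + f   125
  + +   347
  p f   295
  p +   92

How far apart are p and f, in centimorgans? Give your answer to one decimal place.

25.3 centimorgans

The two most frequent classes, + + (347) and p f (295), are the parental types, so the F1 was + + / p f.
The recombinant classes are + f and p +: 125 + 92 = 217.
Recombination frequency = 217/859 = 0.2526 ≈ 25.3%, i.e. 25.3 centimorgans.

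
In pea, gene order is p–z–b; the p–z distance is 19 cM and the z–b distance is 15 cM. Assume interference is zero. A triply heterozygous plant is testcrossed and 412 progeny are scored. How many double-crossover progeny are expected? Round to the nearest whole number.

Map distances give recombination frequencies of 0.190 and 0.150 for the two intervals.
With no interference, expected double-crossover frequency = 0.190 × 0.150 = 0.02850.
Expected number = 0.02850 × 412 = 11.74 ≈ 12.

12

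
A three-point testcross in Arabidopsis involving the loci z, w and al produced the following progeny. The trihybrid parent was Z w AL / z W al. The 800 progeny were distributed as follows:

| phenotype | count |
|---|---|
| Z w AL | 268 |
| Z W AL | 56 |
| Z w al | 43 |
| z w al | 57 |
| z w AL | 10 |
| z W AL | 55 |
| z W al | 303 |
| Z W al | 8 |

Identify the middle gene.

The two rarest classes, z w AL and Z W al, are the double crossovers. Comparing them with the parentals, only the z allele has switched, so z is the middle locus and the order is al – z – w.

z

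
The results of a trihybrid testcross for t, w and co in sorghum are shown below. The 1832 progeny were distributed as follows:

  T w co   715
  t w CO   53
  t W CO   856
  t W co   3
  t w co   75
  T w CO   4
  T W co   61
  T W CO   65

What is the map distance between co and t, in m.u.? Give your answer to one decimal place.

The two most frequent reciprocal classes, t W CO and T w co, are the parental types, so the F1 was t W CO / T w co.
The two rarest classes, t W co and T w CO, are the double crossovers. Comparing them with the parentals, only the co allele has switched, so co is the middle locus and the order is t – co – w.
Crossovers in the t–co interval produce the single-crossover classes T W CO and t w co (65 + 75 = 140) plus the double crossovers (7).
RF(t–co) = (140 + 7) / 1832 = 147/1832 = 0.0802 → 8.0 m.u.

8.0 m.u.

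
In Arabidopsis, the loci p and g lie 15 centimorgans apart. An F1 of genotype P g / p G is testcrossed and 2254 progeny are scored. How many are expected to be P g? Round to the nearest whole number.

A map distance of 15 centimorgans corresponds to a recombination frequency of 0.150.
The F1 is P g / p G, so P g is a parental gamete class with expected frequency (1 − r)/2 = 0.850/2 = 0.4250.
Expected number = 0.4250 × 2254 = 957.95 ≈ 958.

958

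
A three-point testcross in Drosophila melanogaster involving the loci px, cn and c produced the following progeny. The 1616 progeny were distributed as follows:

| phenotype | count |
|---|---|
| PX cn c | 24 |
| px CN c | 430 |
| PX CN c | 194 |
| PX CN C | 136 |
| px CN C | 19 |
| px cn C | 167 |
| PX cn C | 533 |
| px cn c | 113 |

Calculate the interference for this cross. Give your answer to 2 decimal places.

0.41

The two most frequent reciprocal classes, px CN c and PX cn C, are the parental types, so the F1 was px CN c / PX cn C.
The two rarest classes, px CN C and PX cn c, are the double crossovers. Comparing them with the parentals, only the c allele has switched, so c is the middle locus and the order is px – c – cn.
px–c: (361 + 43)/1616 = 0.2500; c–cn: (249 + 43)/1616 = 0.1807.
Expected DCO frequency = 0.2500 × 0.1807 ≈ 0.04517; observed = 43/1616 ≈ 0.02661.
Coefficient of coincidence = 0.02661/0.04517 ≈ 0.59; interference = 1 − 0.59 = 0.41.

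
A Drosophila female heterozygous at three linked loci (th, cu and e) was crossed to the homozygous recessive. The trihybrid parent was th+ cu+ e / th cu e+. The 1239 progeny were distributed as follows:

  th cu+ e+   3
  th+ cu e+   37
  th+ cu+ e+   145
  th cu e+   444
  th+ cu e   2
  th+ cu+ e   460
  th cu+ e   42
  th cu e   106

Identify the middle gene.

cu

The two rarest classes, th+ cu e and th cu+ e+, are the double crossovers. Comparing them with the parentals, only the cu allele has switched, so cu is the middle locus and the order is e – cu – th.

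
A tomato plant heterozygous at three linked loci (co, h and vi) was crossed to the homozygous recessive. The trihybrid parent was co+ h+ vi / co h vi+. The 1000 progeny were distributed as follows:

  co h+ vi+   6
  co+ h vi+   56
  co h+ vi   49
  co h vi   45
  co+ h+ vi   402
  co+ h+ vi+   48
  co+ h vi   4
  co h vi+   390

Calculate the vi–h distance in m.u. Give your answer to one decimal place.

10.3 m.u.

The two rarest classes, co+ h vi and co h+ vi+, are the double crossovers. Comparing them with the parentals, only the h allele has switched, so h is the middle locus and the order is co – h – vi.
Crossovers in the h–vi interval produce the single-crossover classes co+ h+ vi+ and co h vi (48 + 45 = 93) plus the double crossovers (10).
RF(h–vi) = (93 + 10) / 1000 = 103/1000 = 0.1030 → 10.3 m.u.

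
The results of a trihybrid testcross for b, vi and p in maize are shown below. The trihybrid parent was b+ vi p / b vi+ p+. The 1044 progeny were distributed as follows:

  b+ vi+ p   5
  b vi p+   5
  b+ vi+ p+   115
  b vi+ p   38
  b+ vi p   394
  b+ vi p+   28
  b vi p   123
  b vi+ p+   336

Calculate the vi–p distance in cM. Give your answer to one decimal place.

The two rarest classes, b+ vi+ p and b vi p+, are the double crossovers. Comparing them with the parentals, only the vi allele has switched, so vi is the middle locus and the order is p – vi – b.
Crossovers in the p–vi interval produce the single-crossover classes b+ vi p+ and b vi+ p (28 + 38 = 66) plus the double crossovers (10).
RF(p–vi) = (66 + 10) / 1044 = 76/1044 = 0.0728 → 7.3 cM.

7.3 cM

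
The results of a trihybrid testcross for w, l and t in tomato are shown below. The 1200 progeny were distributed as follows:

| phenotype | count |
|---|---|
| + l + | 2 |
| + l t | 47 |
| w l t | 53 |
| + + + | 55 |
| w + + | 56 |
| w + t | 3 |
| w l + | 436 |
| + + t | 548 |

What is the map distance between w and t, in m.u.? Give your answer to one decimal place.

9.4 m.u.

The two most frequent reciprocal classes, w l + and + + t, are the parental types, so the F1 was w l + / + + t.
The two rarest classes, + l + and w + t, are the double crossovers. Comparing them with the parentals, only the w allele has switched, so w is the middle locus and the order is l – w – t.
Crossovers in the w–t interval produce the single-crossover classes w l t and + + + (53 + 55 = 108) plus the double crossovers (5).
RF(w–t) = (108 + 5) / 1200 = 113/1200 = 0.0942 → 9.4 m.u.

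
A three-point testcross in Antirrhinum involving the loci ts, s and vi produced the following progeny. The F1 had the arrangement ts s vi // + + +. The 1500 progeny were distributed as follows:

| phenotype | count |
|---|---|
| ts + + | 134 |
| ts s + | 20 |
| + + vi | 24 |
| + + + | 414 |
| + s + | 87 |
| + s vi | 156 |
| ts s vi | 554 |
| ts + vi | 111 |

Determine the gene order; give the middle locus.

vi

The two rarest classes, ts s + and + + vi, are the double crossovers. Comparing them with the parentals, only the vi allele has switched, so vi is the middle locus and the order is ts – vi – s.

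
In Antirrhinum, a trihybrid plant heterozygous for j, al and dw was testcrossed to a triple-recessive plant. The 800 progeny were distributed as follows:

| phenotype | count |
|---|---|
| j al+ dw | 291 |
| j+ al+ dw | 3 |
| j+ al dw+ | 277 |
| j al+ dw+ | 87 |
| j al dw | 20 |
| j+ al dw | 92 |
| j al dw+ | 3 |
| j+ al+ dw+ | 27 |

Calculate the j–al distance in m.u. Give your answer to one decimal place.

6.6 m.u.

The two most frequent reciprocal classes, j al+ dw and j+ al dw+, are the parental types, so the F1 was j al+ dw / j+ al dw+.
The two rarest classes, j+ al+ dw and j al dw+, are the double crossovers. Comparing them with the parentals, only the j allele has switched, so j is the middle locus and the order is dw – j – al.
Crossovers in the j–al interval produce the single-crossover classes j al dw and j+ al+ dw+ (20 + 27 = 47) plus the double crossovers (6).
RF(j–al) = (47 + 6) / 800 = 53/800 = 0.0663 → 6.6 m.u.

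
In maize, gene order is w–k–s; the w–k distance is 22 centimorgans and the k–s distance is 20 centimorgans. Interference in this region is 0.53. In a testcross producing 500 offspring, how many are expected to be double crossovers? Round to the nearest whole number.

10

Map distances give recombination frequencies of 0.220 and 0.200 for the two intervals.
With interference 0.53 (so coincidence = 0.47), expected double-crossover frequency = 0.220 × 0.200 × 0.47 = 0.02068.
Expected number = 0.02068 × 500 = 10.34 ≈ 10.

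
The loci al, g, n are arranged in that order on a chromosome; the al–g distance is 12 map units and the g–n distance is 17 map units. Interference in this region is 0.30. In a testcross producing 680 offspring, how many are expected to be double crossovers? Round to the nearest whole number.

Map distances give recombination frequencies of 0.120 and 0.170 for the two intervals.
With interference 0.30 (so coincidence = 0.70), expected double-crossover frequency = 0.120 × 0.170 × 0.70 = 0.01428.
Expected number = 0.01428 × 680 = 9.71 ≈ 10.

10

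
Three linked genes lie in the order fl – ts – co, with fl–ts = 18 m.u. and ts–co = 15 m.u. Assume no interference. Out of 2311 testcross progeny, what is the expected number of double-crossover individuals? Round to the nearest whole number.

62

Map distances give recombination frequencies of 0.180 and 0.150 for the two intervals.
With no interference, expected double-crossover frequency = 0.180 × 0.150 = 0.02700.
Expected number = 0.02700 × 2311 = 62.40 ≈ 62.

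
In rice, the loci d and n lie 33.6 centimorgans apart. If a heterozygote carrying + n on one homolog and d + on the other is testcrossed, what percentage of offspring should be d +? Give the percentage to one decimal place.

A map distance of 33.6 centimorgans corresponds to a recombination frequency of 0.336.
The F1 is + n / d +, so d + is a parental gamete class with expected frequency (1 − r)/2 = 0.664/2 = 0.3320.
That is 0.3320 = 33.2% of the progeny.

33.2%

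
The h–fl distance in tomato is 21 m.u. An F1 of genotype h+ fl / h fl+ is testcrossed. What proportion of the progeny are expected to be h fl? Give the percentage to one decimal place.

10.5%

A map distance of 21 m.u. corresponds to a recombination frequency of 0.210.
The F1 is h+ fl / h fl+, so h fl is a recombinant gamete class with expected frequency r/2 = 0.210/2 = 0.1050.
That is 0.1050 = 10.5% of the progeny.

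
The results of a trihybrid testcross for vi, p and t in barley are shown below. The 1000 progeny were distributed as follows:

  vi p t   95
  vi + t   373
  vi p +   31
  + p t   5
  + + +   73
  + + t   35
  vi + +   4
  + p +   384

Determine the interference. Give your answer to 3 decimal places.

The two most frequent reciprocal classes, vi + t and + p +, are the parental types, so the F1 was vi + t / + p +.
The two rarest classes, vi + + and + p t, are the double crossovers. Comparing them with the parentals, only the t allele has switched, so t is the middle locus and the order is p – t – vi.
p–t: (168 + 9)/1000 = 0.1770; t–vi: (66 + 9)/1000 = 0.0750.
Expected DCO frequency = 0.1770 × 0.0750 ≈ 0.01327; observed = 9/1000 ≈ 0.00900.
Coefficient of coincidence = 0.00900/0.01327 ≈ 0.678; interference = 1 − 0.678 = 0.322.

0.322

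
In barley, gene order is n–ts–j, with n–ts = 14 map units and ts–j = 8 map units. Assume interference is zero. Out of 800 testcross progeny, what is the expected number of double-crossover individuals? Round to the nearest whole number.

9

Map distances give recombination frequencies of 0.140 and 0.080 for the two intervals.
With no interference, expected double-crossover frequency = 0.140 × 0.080 = 0.01120.
Expected number = 0.01120 × 800 = 8.96 ≈ 9.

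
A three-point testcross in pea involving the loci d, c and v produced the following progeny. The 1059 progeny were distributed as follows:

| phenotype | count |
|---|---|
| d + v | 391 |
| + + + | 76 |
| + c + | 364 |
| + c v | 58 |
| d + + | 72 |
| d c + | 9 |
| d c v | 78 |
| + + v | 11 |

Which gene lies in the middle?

The two most frequent reciprocal classes, + c + and d + v, are the parental types, so the F1 was + c + / d + v.
The two rarest classes, d c + and + + v, are the double crossovers. Comparing them with the parentals, only the d allele has switched, so d is the middle locus and the order is v – d – c.

d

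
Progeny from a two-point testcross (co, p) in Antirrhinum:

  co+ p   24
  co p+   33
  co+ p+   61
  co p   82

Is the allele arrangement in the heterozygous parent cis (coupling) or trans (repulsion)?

cis

The two most frequent classes are co+ p+ (61) and co p (82); these are the parental (non-recombinant) types.
So the F1 carried co+ p+ on one chromosome and co p on the other — the recessive alleles are on the same chromosome (cis / coupling).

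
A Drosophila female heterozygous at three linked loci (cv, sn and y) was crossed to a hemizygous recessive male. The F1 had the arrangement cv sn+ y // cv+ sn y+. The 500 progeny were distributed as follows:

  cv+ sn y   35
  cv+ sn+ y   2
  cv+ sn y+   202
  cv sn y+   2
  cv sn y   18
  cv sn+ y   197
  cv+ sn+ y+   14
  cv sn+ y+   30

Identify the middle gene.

cv

The two rarest classes, cv+ sn+ y and cv sn y+, are the double crossovers. Comparing them with the parentals, only the cv allele has switched, so cv is the middle locus and the order is sn – cv – y.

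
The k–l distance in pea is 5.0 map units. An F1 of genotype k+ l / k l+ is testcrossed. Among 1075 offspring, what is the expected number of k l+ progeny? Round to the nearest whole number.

A map distance of 5.0 map units corresponds to a recombination frequency of 0.050.
The F1 is k+ l / k l+, so k l+ is a parental gamete class with expected frequency (1 − r)/2 = 0.950/2 = 0.4750.
Expected number = 0.4750 × 1075 = 510.62 ≈ 511.

511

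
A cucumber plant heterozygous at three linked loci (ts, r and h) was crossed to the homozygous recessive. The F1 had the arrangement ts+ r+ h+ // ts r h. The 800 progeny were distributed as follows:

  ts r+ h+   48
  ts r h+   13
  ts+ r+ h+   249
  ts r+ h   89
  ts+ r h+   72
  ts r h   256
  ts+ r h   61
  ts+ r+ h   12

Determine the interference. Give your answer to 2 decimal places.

0.20

The two rarest classes, ts+ r+ h and ts r h+, are the double crossovers. Comparing them with the parentals, only the h allele has switched, so h is the middle locus and the order is ts – h – r.
ts–h: (109 + 25)/800 = 0.1675; h–r: (161 + 25)/800 = 0.2325.
Expected DCO frequency = 0.1675 × 0.2325 ≈ 0.03894; observed = 25/800 ≈ 0.03125.
Coefficient of coincidence = 0.03125/0.03894 ≈ 0.80; interference = 1 − 0.80 = 0.20.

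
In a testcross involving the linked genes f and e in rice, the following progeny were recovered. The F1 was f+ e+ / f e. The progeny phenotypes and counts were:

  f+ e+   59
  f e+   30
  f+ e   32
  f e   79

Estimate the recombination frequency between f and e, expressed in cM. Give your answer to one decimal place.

The recombinant classes are f+ e and f e+: 32 + 30 = 62.
Recombination frequency = 62/200 = 0.3100 ≈ 31.0%, i.e. 31.0 cM.

31.0 cM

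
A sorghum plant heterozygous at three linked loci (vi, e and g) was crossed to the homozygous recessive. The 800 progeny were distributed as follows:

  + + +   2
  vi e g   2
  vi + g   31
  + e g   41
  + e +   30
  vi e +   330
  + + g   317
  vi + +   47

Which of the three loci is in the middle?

g

The two most frequent reciprocal classes, + + g and vi e +, are the parental types, so the F1 was + + g / vi e +.
The two rarest classes, + + + and vi e g, are the double crossovers. Comparing them with the parentals, only the g allele has switched, so g is the middle locus and the order is e – g – vi.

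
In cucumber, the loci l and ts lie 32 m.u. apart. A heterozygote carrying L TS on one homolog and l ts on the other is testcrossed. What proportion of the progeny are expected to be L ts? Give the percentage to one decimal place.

16.0%

A map distance of 32 m.u. corresponds to a recombination frequency of 0.320.
The F1 is L TS / l ts, so L ts is a recombinant gamete class with expected frequency r/2 = 0.320/2 = 0.1600.
That is 0.1600 = 16.0% of the progeny.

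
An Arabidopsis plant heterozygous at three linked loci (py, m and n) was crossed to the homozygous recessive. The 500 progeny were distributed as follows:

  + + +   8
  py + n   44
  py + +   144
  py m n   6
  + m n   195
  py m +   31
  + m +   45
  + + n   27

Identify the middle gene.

py

The two most frequent reciprocal classes, py + + and + m n, are the parental types, so the F1 was py + + / + m n.
The two rarest classes, + + + and py m n, are the double crossovers. Comparing them with the parentals, only the py allele has switched, so py is the middle locus and the order is n – py – m.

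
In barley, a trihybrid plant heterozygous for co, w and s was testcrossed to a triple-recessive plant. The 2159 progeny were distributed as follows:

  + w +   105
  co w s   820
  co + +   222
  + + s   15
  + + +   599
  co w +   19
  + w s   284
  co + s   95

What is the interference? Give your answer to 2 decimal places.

The two most frequent reciprocal classes, + + + and co w s, are the parental types, so the F1 was + + + / co w s.
The two rarest classes, + + s and co w +, are the double crossovers. Comparing them with the parentals, only the s allele has switched, so s is the middle locus and the order is w – s – co.
w–s: (200 + 34)/2159 = 0.1084; s–co: (506 + 34)/2159 = 0.2501.
Expected DCO frequency = 0.1084 × 0.2501 ≈ 0.02711; observed = 34/2159 ≈ 0.01575.
Coefficient of coincidence = 0.01575/0.02711 ≈ 0.58; interference = 1 − 0.58 = 0.42.

0.42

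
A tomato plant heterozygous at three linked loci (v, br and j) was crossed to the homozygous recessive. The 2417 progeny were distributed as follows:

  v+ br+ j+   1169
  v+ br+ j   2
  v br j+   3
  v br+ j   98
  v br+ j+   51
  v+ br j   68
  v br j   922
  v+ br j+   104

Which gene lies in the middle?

The two most frequent reciprocal classes, v+ br+ j+ and v br j, are the parental types, so the F1 was v+ br+ j+ / v br j.
The two rarest classes, v+ br+ j and v br j+, are the double crossovers. Comparing them with the parentals, only the j allele has switched, so j is the middle locus and the order is br – j – v.

j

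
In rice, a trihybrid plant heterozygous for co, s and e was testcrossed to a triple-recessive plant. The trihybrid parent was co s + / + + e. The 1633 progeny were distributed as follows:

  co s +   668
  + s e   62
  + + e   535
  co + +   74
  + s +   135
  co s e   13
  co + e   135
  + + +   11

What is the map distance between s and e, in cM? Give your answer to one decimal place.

9.8 cM

The two rarest classes, co s e and + + +, are the double crossovers. Comparing them with the parentals, only the e allele has switched, so e is the middle locus and the order is co – e – s.
Crossovers in the e–s interval produce the single-crossover classes co + + and + s e (74 + 62 = 136) plus the double crossovers (24).
RF(e–s) = (136 + 24) / 1633 = 160/1633 = 0.0980 → 9.8 cM.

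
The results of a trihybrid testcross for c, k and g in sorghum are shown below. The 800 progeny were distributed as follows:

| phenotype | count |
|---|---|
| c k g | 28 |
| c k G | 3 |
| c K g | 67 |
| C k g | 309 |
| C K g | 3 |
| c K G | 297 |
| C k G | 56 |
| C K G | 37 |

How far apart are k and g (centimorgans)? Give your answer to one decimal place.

16.1 centimorgans

The two most frequent reciprocal classes, c K G and C k g, are the parental types, so the F1 was c K G / C k g.
The two rarest classes, c k G and C K g, are the double crossovers. Comparing them with the parentals, only the k allele has switched, so k is the middle locus and the order is g – k – c.
Crossovers in the g–k interval produce the single-crossover classes c K g and C k G (67 + 56 = 123) plus the double crossovers (6).
RF(g–k) = (123 + 6) / 800 = 129/800 = 0.1613 → 16.1 centimorgans.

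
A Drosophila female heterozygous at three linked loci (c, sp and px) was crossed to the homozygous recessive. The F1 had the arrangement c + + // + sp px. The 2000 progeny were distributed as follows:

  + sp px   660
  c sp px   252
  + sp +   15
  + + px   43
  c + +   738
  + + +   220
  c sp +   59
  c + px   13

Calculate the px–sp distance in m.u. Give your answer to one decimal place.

6.5 m.u.

The two rarest classes, c + px and + sp +, are the double crossovers. Comparing them with the parentals, only the px allele has switched, so px is the middle locus and the order is sp – px – c.
Crossovers in the sp–px interval produce the single-crossover classes c sp + and + + px (59 + 43 = 102) plus the double crossovers (28).
RF(sp–px) = (102 + 28) / 2000 = 130/2000 = 0.0650 → 6.5 m.u.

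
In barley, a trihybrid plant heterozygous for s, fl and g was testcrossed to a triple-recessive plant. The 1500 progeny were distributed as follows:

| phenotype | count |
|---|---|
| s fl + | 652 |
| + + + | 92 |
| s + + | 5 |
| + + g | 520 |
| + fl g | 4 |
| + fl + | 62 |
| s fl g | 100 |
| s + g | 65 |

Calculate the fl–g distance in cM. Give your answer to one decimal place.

The two most frequent reciprocal classes, + + g and s fl +, are the parental types, so the F1 was + + g / s fl +.
The two rarest classes, + fl g and s + +, are the double crossovers. Comparing them with the parentals, only the fl allele has switched, so fl is the middle locus and the order is g – fl – s.
Crossovers in the g–fl interval produce the single-crossover classes + + + and s fl g (92 + 100 = 192) plus the double crossovers (9).
RF(g–fl) = (192 + 9) / 1500 = 201/1500 = 0.1340 → 13.4 cM.

13.4 cM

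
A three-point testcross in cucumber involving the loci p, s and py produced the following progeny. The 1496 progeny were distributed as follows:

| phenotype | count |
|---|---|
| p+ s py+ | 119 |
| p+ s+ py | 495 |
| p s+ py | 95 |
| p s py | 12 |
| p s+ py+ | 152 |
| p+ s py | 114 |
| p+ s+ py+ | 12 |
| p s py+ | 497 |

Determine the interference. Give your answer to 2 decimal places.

0.48

The two most frequent reciprocal classes, p s py+ and p+ s+ py, are the parental types, so the F1 was p s py+ / p+ s+ py.
The two rarest classes, p s py and p+ s+ py+, are the double crossovers. Comparing them with the parentals, only the py allele has switched, so py is the middle locus and the order is s – py – p.
s–py: (266 + 24)/1496 = 0.1939; py–p: (214 + 24)/1496 = 0.1591.
Expected DCO frequency = 0.1939 × 0.1591 ≈ 0.03085; observed = 24/1496 ≈ 0.01604.
Coefficient of coincidence = 0.01604/0.03085 ≈ 0.52; interference = 1 − 0.52 = 0.48.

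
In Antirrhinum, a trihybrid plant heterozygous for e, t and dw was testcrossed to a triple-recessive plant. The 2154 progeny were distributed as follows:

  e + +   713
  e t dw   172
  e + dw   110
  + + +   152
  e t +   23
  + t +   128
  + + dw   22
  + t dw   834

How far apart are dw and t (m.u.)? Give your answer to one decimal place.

The two most frequent reciprocal classes, e + + and + t dw, are the parental types, so the F1 was e + + / + t dw.
The two rarest classes, e t + and + + dw, are the double crossovers. Comparing them with the parentals, only the t allele has switched, so t is the middle locus and the order is e – t – dw.
Crossovers in the t–dw interval produce the single-crossover classes e + dw and + t + (110 + 128 = 238) plus the double crossovers (45).
RF(t–dw) = (238 + 45) / 2154 = 283/2154 = 0.1314 → 13.1 m.u.

13.1 m.u.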